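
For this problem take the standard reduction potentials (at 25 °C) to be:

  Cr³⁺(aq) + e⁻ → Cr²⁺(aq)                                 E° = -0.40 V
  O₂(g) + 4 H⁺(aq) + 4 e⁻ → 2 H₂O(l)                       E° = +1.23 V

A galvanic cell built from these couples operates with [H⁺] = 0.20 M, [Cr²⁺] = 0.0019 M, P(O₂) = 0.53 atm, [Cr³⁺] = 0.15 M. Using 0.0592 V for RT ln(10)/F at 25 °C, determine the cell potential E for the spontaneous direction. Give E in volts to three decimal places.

O₂/H₂O is the cathode (higher E°), Cr³⁺/Cr²⁺ the anode: E°cell = +1.23 − (-0.40) = +1.63 V, n = 4.
Overall: O₂(g) + 4 H⁺(aq) + 4 Cr²⁺(aq) → 2 H₂O(l) + 4 Cr³⁺(aq)
Q = [Cr³⁺]^4 / (P(O₂)·[H⁺]^4·[Cr²⁺]^4); log Q = 10.661.
E = E° − (0.0592/n) log Q = +1.63 − (0.0592/4)(10.661) = +1.472 V.

+1.472 V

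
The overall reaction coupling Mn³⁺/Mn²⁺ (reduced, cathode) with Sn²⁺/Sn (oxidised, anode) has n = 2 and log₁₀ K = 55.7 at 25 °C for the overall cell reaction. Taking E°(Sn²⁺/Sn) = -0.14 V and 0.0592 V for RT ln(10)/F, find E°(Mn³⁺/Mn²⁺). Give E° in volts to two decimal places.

+1.51 V

E°cell = (0.0592/n)·log K = (0.0592/2)(55.7) = +1.649 V.
Since Mn³⁺/Mn²⁺ is the cathode and Sn²⁺/Sn the anode, E°cell = E°(Mn³⁺/Mn²⁺) − E°(Sn²⁺/Sn).
So E°(Mn³⁺/Mn²⁺) = E°cell + E°(Sn²⁺/Sn) = +1.649 + (-0.14) = +1.51 V.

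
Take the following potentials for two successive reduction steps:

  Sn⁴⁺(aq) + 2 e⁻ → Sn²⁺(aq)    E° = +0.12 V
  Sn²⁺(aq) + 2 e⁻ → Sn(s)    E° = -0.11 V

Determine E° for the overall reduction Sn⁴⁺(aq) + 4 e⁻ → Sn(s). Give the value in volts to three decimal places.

+0.005 V

Since ΔG° = −nFE° is additive over sequential reductions, n₃E°₃ = n₁E°₁ + n₂E°₂.
E°₃ = (2×+0.12 + 2×-0.11) / 4 = (+0.020) / 4 = +0.005 V.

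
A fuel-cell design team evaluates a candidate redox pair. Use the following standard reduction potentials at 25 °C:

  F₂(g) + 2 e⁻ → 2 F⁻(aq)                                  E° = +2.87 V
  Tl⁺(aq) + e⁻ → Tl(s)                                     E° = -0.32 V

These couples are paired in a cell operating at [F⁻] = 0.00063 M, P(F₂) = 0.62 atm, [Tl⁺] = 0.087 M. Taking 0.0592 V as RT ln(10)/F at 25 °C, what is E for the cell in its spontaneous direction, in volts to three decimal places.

+3.436 V

F₂/F⁻ is the cathode (higher E°), Tl⁺/Tl the anode: E°cell = +2.87 − (-0.32) = +3.19 V, n = 2.
Overall: F₂(g) + 2 Tl(s) → 2 F⁻(aq) + 2 Tl⁺(aq)
Q = [F⁻]^2·[Tl⁺]^2 / (P(F₂)); log Q = -8.315.
E = E° − (0.0592/n) log Q = +3.19 − (0.0592/2)(-8.315) = +3.436 V.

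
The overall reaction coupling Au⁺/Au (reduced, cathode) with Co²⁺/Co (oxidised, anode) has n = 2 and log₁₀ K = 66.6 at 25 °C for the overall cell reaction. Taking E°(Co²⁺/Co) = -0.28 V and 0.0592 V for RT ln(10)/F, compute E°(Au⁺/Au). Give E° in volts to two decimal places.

+1.69 V

E°cell = (0.0592/n)·log K = (0.0592/2)(66.6) = +1.971 V.
Since Au⁺/Au is the cathode and Co²⁺/Co the anode, E°cell = E°(Au⁺/Au) − E°(Co²⁺/Co).
So E°(Au⁺/Au) = E°cell + E°(Co²⁺/Co) = +1.971 + (-0.28) = +1.69 V.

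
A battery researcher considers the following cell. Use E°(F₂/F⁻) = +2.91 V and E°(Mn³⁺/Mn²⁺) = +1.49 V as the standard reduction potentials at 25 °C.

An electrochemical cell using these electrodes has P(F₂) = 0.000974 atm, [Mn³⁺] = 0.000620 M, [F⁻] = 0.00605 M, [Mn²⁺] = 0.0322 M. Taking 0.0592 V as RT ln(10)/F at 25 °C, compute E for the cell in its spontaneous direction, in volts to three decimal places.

+1.564 V

F₂/F⁻ is the cathode (higher E°), Mn³⁺/Mn²⁺ the anode: E°cell = +2.91 − (+1.49) = +1.42 V, n = 2.
Overall: F₂(g) + 2 Mn²⁺(aq) → 2 F⁻(aq) + 2 Mn³⁺(aq)
Q = [F⁻]^2·[Mn³⁺]^2 / (P(F₂)·[Mn²⁺]^2); log Q = -4.856.
E = E° − (0.0592/n) log Q = +1.42 − (0.0592/2)(-4.856) = +1.564 V.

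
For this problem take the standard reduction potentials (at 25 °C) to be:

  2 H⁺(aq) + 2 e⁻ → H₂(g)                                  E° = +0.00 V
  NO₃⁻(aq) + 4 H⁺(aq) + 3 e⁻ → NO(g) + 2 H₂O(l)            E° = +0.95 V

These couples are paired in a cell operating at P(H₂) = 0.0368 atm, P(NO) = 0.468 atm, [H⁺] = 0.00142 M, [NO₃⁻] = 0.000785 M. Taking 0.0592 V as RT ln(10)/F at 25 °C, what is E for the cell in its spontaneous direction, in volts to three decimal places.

+0.797 V

NO₃⁻/NO is the cathode (higher E°), H⁺/H₂ the anode: E°cell = +0.95 − (+0.00) = +0.95 V, n = 6.
Overall: 2 NO₃⁻(aq) + 2 H⁺(aq) + 3 H₂(g) → 2 NO(g) + 4 H₂O(l)
Q = P(NO)^2 / ([NO₃⁻]^2·[H⁺]^2·P(H₂)^3); log Q = 15.549.
E = E° − (0.0592/n) log Q = +0.95 − (0.0592/6)(15.549) = +0.797 V.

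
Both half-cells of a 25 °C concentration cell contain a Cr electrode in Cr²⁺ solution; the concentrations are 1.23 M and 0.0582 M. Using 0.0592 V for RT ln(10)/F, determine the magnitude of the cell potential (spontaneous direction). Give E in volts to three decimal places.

For a concentration cell E°cell = 0. The 1.23 M side is the cathode (reduction is favoured where [Cr²⁺] is higher).
With n = 2, E = −(0.0592/2) log([Cr²⁺]ₐₙ/[Cr²⁺]꜀ₐₜ) = −(0.0592/2) log(0.0582/1.23) = −(0.0592/2)(-1.325) = +0.039 V.

+0.039 V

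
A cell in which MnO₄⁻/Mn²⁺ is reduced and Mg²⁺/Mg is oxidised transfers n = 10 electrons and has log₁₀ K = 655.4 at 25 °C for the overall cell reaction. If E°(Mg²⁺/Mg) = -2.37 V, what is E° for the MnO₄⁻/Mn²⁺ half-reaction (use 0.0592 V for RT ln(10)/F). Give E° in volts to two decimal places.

E°cell = (0.0592/n)·log K = (0.0592/10)(655.4) = +3.880 V.
Since MnO₄⁻/Mn²⁺ is the cathode and Mg²⁺/Mg the anode, E°cell = E°(MnO₄⁻/Mn²⁺) − E°(Mg²⁺/Mg).
So E°(MnO₄⁻/Mn²⁺) = E°cell + E°(Mg²⁺/Mg) = +3.880 + (-2.37) = +1.51 V.

+1.51 V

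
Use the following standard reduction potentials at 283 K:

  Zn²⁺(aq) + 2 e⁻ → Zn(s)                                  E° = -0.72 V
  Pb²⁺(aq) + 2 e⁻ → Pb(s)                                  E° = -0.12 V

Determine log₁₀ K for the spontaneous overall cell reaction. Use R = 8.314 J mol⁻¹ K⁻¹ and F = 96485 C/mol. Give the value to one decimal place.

21.4

Cathode: Pb²⁺/Pb; anode: Zn²⁺/Zn. E°cell = (-0.12) − (-0.72) = +0.60 V, with n = 2.
ΔG° = −nFE° = −RT ln K, so ln K = nFE°/(RT) = (2)(96485)(+0.60) / ((8.314)(283)) = 49.209.
log₁₀ K = 49.209 / ln 10 = 21.4.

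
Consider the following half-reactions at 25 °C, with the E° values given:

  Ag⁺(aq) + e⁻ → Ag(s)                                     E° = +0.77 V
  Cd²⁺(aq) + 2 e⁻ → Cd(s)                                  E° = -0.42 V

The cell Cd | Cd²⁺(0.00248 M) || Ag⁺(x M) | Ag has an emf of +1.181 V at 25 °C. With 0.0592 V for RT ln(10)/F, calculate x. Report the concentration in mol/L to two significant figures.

Ag⁺/Ag is the cathode, Cd²⁺/Cd the anode: E°cell = +1.19 V, n = 2.
Overall reaction: 2 Ag⁺(aq) + Cd(s) → 2 Ag(s) + Cd²⁺(aq); Q = [Cd²⁺]^1/[Ag⁺]^2.
From E = E° − (0.0592/n) log Q: log Q = (E° − E)·n/0.0592 = (+1.19 − (+1.181))·2/0.0592 = 0.3041.
So 2·log[Ag⁺] = 1·log(0.00248) − log Q = -2.6055 − (0.3041) = -2.9096; log[Ag⁺] = -2.9096 / 2 = -1.4548; [Ag⁺] = 10^(-1.4548) ≈ 0.035 M.

0.035 M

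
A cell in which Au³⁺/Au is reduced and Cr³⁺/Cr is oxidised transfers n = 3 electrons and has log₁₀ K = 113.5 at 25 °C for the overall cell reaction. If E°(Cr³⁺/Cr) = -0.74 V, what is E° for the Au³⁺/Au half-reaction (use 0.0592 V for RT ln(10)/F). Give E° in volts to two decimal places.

+1.50 V

E°cell = (0.0592/n)·log K = (0.0592/3)(113.5) = +2.240 V.
Since Au³⁺/Au is the cathode and Cr³⁺/Cr the anode, E°cell = E°(Au³⁺/Au) − E°(Cr³⁺/Cr).
So E°(Au³⁺/Au) = E°cell + E°(Cr³⁺/Cr) = +2.240 + (-0.74) = +1.50 V.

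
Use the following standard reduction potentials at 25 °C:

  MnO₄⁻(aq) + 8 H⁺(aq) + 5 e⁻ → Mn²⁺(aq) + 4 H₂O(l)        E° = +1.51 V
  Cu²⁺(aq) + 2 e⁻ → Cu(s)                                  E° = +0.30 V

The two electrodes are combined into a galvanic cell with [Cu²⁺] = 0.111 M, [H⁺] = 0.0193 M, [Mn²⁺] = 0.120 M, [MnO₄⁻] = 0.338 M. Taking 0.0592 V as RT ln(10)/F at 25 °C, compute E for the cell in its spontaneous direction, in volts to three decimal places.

+1.081 V

MnO₄⁻/Mn²⁺ is the cathode (higher E°), Cu²⁺/Cu the anode: E°cell = +1.51 − (+0.30) = +1.21 V, n = 10.
Overall: 2 MnO₄⁻(aq) + 16 H⁺(aq) + 5 Cu(s) → 2 Mn²⁺(aq) + 8 H₂O(l) + 5 Cu²⁺(aq)
Q = [Mn²⁺]^2·[Cu²⁺]^5 / ([MnO₄⁻]^2·[H⁺]^16); log Q = 21.758.
E = E° − (0.0592/n) log Q = +1.21 − (0.0592/10)(21.758) = +1.081 V.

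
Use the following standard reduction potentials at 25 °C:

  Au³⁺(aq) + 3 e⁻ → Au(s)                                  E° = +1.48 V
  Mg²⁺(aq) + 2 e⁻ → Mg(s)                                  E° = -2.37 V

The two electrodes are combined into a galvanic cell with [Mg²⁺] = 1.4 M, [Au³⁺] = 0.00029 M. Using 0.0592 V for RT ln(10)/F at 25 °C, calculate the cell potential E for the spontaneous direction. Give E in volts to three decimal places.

Au³⁺/Au is the cathode (higher E°), Mg²⁺/Mg the anode: E°cell = +1.48 − (-2.37) = +3.85 V, n = 6.
Overall: 2 Au³⁺(aq) + 3 Mg(s) → 2 Au(s) + 3 Mg²⁺(aq)
Q = [Mg²⁺]^3 / ([Au³⁺]^2); log Q = 7.514.
E = E° − (0.0592/n) log Q = +3.85 − (0.0592/6)(7.514) = +3.776 V.

+3.776 V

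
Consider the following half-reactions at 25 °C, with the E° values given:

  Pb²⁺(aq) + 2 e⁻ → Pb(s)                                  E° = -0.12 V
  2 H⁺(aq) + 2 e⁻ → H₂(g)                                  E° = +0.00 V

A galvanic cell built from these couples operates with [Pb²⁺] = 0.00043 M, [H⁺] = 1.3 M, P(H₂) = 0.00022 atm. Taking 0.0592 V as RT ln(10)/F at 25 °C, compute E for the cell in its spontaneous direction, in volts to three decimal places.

H⁺/H₂ is the cathode (higher E°), Pb²⁺/Pb the anode: E°cell = +0.00 − (-0.12) = +0.12 V, n = 2.
Overall: 2 H⁺(aq) + Pb(s) → H₂(g) + Pb²⁺(aq)
Q = P(H₂)·[Pb²⁺] / ([H⁺]^2); log Q = -7.252.
E = E° − (0.0592/n) log Q = +0.12 − (0.0592/2)(-7.252) = +0.335 V.

+0.335 V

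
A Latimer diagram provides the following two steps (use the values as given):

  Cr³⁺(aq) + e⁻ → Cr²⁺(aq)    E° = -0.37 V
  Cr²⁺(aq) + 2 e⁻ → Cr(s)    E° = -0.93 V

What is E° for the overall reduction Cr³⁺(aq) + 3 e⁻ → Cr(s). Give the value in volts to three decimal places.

-0.743 V

Standard free energies of sequential steps add: ΔG°₃ = ΔG°₁ + ΔG°₂, so n₃E°₃ = n₁E°₁ + n₂E°₂.
E°₃ = (1×-0.37 + 2×-0.93) / 3 = (-2.230) / 3 = -0.743 V.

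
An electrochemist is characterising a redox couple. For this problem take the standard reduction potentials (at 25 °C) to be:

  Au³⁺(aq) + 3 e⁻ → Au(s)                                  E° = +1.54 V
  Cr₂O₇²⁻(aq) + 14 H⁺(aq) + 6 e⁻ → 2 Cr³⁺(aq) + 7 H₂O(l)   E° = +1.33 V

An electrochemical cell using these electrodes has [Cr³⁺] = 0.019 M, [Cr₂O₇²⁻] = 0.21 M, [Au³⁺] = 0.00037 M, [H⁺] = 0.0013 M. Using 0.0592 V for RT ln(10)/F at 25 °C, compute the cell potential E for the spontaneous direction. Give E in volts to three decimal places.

+0.514 V

Au³⁺/Au is the cathode (higher E°), Cr₂O₇²⁻/Cr³⁺ the anode: E°cell = +1.54 − (+1.33) = +0.21 V, n = 6.
Overall: 2 Au³⁺(aq) + 2 Cr³⁺(aq) + 7 H₂O(l) → 2 Au(s) + Cr₂O₇²⁻(aq) + 14 H⁺(aq)
Q = [Cr₂O₇²⁻]·[H⁺]^14 / ([Au³⁺]^2·[Cr³⁺]^2); log Q = -30.776.
E = E° − (0.0592/n) log Q = +0.21 − (0.0592/6)(-30.776) = +0.514 V.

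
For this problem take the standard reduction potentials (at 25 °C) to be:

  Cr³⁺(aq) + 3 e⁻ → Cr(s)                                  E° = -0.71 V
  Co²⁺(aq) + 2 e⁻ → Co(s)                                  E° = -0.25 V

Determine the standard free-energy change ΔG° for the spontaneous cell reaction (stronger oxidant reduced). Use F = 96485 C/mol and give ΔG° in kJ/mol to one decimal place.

Co²⁺/Co (E° = -0.25 V) is the cathode; Cr³⁺/Cr (E° = -0.71 V) is the anode, so E°cell = +0.46 V.
Balancing electrons gives n = 6 (lcm of 2 and 3).
ΔG° = −nFE° = −(6)(96485)(+0.46) = -266,299 J = -266.3 kJ/mol.

-266.3 kJ/mol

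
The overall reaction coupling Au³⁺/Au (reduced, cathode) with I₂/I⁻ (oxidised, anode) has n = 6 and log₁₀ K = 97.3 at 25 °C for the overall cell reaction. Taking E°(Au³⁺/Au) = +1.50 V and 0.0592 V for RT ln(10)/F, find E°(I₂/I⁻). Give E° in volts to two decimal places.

+0.54 V

E°cell = (0.0592/n)·log K = (0.0592/6)(97.3) = +0.960 V.
Since Au³⁺/Au is the cathode and I₂/I⁻ the anode, E°cell = E°(Au³⁺/Au) − E°(I₂/I⁻).
So E°(I₂/I⁻) = E°(Au³⁺/Au) − E°cell = (+1.50) − (+0.960) = +0.54 V.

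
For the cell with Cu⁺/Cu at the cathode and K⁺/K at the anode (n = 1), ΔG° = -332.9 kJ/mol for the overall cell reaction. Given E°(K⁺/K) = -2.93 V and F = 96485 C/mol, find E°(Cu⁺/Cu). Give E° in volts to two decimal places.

E°cell = −ΔG°/(nF) = −(-332.9×10³)/((1)(96485)) = +3.450 V.
Since Cu⁺/Cu is the cathode and K⁺/K the anode, E°cell = E°(Cu⁺/Cu) − E°(K⁺/K).
So E°(Cu⁺/Cu) = E°cell + E°(K⁺/K) = +3.450 + (-2.93) = +0.52 V.

+0.52 V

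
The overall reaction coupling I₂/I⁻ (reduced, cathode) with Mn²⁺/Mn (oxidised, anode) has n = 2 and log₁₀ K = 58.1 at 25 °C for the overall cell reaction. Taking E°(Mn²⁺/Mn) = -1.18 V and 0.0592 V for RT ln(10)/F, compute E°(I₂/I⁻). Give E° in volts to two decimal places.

+0.54 V

E°cell = (0.0592/n)·log K = (0.0592/2)(58.1) = +1.720 V.
Since I₂/I⁻ is the cathode and Mn²⁺/Mn the anode, E°cell = E°(I₂/I⁻) − E°(Mn²⁺/Mn).
So E°(I₂/I⁻) = E°cell + E°(Mn²⁺/Mn) = +1.720 + (-1.18) = +0.54 V.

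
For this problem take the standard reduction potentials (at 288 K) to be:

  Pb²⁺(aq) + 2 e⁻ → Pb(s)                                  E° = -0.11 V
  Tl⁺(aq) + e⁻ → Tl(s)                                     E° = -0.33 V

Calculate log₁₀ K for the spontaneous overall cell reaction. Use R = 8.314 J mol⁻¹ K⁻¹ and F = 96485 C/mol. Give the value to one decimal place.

7.7

Cathode: Pb²⁺/Pb; anode: Tl⁺/Tl. E°cell = (-0.11) − (-0.33) = +0.22 V, with n = 2.
ΔG° = −nFE° = −RT ln K, so ln K = nFE°/(RT) = (2)(96485)(+0.22) / ((8.314)(288)) = 17.730.
log₁₀ K = 17.730 / ln 10 = 7.7.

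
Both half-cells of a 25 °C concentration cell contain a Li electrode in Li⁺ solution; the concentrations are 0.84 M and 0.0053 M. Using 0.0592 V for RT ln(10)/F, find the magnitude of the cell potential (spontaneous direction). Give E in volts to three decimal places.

+0.130 V

For a concentration cell E°cell = 0. The 0.84 M side is the cathode (reduction is favoured where [Li⁺] is higher).
With n = 1, E = −(0.0592/1) log([Li⁺]ₐₙ/[Li⁺]꜀ₐₜ) = −(0.0592/1) log(0.0053/0.84) = −(0.0592/1)(-2.200) = +0.130 V.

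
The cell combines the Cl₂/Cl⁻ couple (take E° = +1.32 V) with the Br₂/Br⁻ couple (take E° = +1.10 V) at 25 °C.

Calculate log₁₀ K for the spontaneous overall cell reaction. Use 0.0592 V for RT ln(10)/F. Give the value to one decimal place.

7.4

Cathode: Cl₂/Cl⁻; anode: Br₂/Br⁻. E°cell = +0.22 V, n = 2.
log K = nE°cell / 0.0592 = (2)(+0.22) / 0.0592 = 7.4.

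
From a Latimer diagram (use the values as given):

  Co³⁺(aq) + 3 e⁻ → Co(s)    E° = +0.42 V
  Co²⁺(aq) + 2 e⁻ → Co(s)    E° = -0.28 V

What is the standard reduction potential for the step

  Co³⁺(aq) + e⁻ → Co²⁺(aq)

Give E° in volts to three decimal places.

+1.820 V

Sequential free energies add, so n₃E°₃ = n₁E°₁ + n₂E°₂.
With n₃ = 3, and the known step contributing 2×(-0.28) V, the unknown satisfies 1·E° = 3×(+0.42) − 2×(-0.28) = +1.820.
E° = +1.820 / 1 = +1.820 V.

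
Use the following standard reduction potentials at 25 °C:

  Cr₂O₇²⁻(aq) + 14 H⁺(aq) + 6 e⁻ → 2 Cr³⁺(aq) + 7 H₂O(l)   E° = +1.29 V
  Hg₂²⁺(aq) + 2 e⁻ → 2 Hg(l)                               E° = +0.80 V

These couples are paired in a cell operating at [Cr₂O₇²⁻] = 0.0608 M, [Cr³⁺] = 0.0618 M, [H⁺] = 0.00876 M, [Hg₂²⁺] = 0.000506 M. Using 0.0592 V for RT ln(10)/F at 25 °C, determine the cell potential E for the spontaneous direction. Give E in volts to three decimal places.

Cr₂O₇²⁻/Cr³⁺ is the cathode (higher E°), Hg₂²⁺/Hg the anode: E°cell = +1.29 − (+0.80) = +0.49 V, n = 6.
Overall: Cr₂O₇²⁻(aq) + 14 H⁺(aq) + 6 Hg(l) → 2 Cr³⁺(aq) + 7 H₂O(l) + 3 Hg₂²⁺(aq)
Q = [Cr³⁺]^2·[Hg₂²⁺]^3 / ([Cr₂O₇²⁻]·[H⁺]^14); log Q = 17.715.
E = E° − (0.0592/n) log Q = +0.49 − (0.0592/6)(17.715) = +0.315 V.

+0.315 V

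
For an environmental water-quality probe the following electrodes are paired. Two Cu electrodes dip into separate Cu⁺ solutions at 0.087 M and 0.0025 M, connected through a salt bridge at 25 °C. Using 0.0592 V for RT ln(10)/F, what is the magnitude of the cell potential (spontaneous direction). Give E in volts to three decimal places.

For a concentration cell E°cell = 0. The 0.087 M side is the cathode (reduction is favoured where [Cu⁺] is higher).
With n = 1, E = −(0.0592/1) log([Cu⁺]ₐₙ/[Cu⁺]꜀ₐₜ) = −(0.0592/1) log(0.0025/0.087) = −(0.0592/1)(-1.542) = +0.091 V.

+0.091 V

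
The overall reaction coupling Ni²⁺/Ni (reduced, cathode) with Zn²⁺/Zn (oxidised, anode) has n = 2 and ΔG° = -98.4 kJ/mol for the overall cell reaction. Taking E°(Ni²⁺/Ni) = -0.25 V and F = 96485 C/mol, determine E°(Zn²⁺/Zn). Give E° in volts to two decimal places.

-0.76 V

E°cell = −ΔG°/(nF) = −(-98.4×10³)/((2)(96485)) = +0.510 V.
Since Ni²⁺/Ni is the cathode and Zn²⁺/Zn the anode, E°cell = E°(Ni²⁺/Ni) − E°(Zn²⁺/Zn).
So E°(Zn²⁺/Zn) = E°(Ni²⁺/Ni) − E°cell = (-0.25) − (+0.510) = -0.76 V.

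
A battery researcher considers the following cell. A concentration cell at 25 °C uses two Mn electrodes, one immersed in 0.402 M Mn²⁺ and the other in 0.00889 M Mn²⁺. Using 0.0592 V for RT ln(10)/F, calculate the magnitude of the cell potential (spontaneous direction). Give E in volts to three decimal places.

For a concentration cell E°cell = 0. The 0.402 M side is the cathode (reduction is favoured where [Mn²⁺] is higher).
With n = 2, E = −(0.0592/2) log([Mn²⁺]ₐₙ/[Mn²⁺]꜀ₐₜ) = −(0.0592/2) log(0.00889/0.402) = −(0.0592/2)(-1.655) = +0.049 V.

+0.049 V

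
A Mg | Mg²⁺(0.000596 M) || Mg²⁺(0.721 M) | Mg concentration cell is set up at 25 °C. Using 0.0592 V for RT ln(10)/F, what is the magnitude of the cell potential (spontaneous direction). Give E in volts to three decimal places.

For a concentration cell E°cell = 0. The 0.721 M side is the cathode (reduction is favoured where [Mg²⁺] is higher).
With n = 2, E = −(0.0592/2) log([Mg²⁺]ₐₙ/[Mg²⁺]꜀ₐₜ) = −(0.0592/2) log(0.000596/0.721) = −(0.0592/2)(-3.083) = +0.091 V.

+0.091 V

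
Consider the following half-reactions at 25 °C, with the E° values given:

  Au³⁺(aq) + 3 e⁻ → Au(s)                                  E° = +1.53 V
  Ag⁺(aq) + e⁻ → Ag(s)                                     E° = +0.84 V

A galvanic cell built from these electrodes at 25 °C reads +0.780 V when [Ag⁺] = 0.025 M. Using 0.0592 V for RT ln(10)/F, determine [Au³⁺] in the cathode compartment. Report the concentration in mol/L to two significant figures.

Au³⁺/Au is the cathode, Ag⁺/Ag the anode: E°cell = +0.69 V, n = 3.
Overall reaction: Au³⁺(aq) + 3 Ag(s) → Au(s) + 3 Ag⁺(aq); Q = [Ag⁺]^3/[Au³⁺]^1.
From E = E° − (0.0592/n) log Q: log Q = (E° − E)·n/0.0592 = (+0.69 − (+0.780))·3/0.0592 = -4.5608.
So 1·log[Au³⁺] = 3·log(0.025) − log Q = -4.8062 − (-4.5608) = -0.2454; [Au³⁺] = 10^(-0.2454) ≈ 0.57 M.

0.57 M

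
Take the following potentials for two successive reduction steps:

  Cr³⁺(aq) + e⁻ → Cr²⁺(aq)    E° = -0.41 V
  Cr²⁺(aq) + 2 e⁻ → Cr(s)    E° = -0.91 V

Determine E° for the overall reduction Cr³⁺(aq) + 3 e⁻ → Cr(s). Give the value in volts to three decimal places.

Adding the free-energy changes (−nFE°) of the two steps gives −n₃FE°₃ = −n₁FE°₁ − n₂FE°₂.
E°₃ = (1×-0.41 + 2×-0.91) / 3 = (-2.230) / 3 = -0.743 V.

-0.743 V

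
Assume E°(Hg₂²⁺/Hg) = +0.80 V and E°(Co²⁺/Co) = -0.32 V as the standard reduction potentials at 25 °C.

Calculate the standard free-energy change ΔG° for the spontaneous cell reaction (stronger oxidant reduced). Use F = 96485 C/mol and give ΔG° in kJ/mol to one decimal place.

-216.1 kJ/mol

Hg₂²⁺/Hg (E° = +0.80 V) is the cathode; Co²⁺/Co (E° = -0.32 V) is the anode, so E°cell = +1.12 V.
Balancing electrons gives n = 2 (lcm of 2 and 2).
ΔG° = −nFE° = −(2)(96485)(+1.12) = -216,126 J = -216.1 kJ/mol.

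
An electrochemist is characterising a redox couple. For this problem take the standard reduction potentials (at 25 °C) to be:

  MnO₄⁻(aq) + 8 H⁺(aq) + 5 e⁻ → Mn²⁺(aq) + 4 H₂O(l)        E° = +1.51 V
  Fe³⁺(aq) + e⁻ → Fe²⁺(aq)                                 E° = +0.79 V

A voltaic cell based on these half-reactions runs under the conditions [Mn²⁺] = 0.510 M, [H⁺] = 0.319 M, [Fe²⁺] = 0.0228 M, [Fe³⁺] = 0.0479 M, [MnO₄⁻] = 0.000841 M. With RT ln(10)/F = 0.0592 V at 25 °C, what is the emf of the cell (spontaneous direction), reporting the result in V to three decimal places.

+0.621 V

MnO₄⁻/Mn²⁺ is the cathode (higher E°), Fe³⁺/Fe²⁺ the anode: E°cell = +1.51 − (+0.79) = +0.72 V, n = 5.
Overall: MnO₄⁻(aq) + 8 H⁺(aq) + 5 Fe²⁺(aq) → Mn²⁺(aq) + 4 H₂O(l) + 5 Fe³⁺(aq)
Q = [Mn²⁺]·[Fe³⁺]^5 / ([MnO₄⁻]·[H⁺]^8·[Fe²⁺]^5); log Q = 8.364.
E = E° − (0.0592/n) log Q = +0.72 − (0.0592/5)(8.364) = +0.621 V.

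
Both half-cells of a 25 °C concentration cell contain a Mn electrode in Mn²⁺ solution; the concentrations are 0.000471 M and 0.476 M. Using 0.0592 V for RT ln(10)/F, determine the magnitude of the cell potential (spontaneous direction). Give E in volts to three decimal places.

For a concentration cell E°cell = 0. The 0.476 M side is the cathode (reduction is favoured where [Mn²⁺] is higher).
With n = 2, E = −(0.0592/2) log([Mn²⁺]ₐₙ/[Mn²⁺]꜀ₐₜ) = −(0.0592/2) log(0.000471/0.476) = −(0.0592/2)(-3.005) = +0.089 V.

+0.089 V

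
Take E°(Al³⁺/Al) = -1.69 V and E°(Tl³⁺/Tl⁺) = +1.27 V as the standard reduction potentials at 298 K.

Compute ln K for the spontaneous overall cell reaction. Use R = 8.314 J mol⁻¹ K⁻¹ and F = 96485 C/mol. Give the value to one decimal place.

Cathode: Tl³⁺/Tl⁺; anode: Al³⁺/Al. E°cell = (+1.27) − (-1.69) = +2.96 V, with n = 6.
ΔG° = −nFE° = −RT ln K, so ln K = nFE°/(RT) = (6)(96485)(+2.96) / ((8.314)(298)) = 691.634.

691.6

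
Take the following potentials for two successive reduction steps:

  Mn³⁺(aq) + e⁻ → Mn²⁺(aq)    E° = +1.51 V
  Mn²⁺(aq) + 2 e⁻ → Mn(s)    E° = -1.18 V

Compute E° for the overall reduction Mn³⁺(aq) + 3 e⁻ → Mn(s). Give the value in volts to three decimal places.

Adding the free-energy changes (−nFE°) of the two steps gives −n₃FE°₃ = −n₁FE°₁ − n₂FE°₂.
E°₃ = (1×+1.51 + 2×-1.18) / 3 = (-0.850) / 3 = -0.283 V.

-0.283 V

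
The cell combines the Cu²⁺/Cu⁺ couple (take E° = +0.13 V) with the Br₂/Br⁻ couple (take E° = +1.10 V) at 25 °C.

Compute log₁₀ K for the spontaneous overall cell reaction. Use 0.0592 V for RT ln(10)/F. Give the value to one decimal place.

32.8

Cathode: Br₂/Br⁻; anode: Cu²⁺/Cu⁺. E°cell = +0.97 V, n = 2.
log K = nE°cell / 0.0592 = (2)(+0.97) / 0.0592 = 32.8.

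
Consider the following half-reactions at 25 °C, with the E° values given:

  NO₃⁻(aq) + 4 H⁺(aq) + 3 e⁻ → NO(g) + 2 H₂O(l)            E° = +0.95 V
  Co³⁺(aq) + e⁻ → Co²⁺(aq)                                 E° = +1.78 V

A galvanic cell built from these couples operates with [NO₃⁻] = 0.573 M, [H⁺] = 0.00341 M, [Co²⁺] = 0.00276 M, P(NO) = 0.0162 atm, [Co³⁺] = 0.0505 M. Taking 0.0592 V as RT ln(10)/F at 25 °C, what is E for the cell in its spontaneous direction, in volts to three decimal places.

Co³⁺/Co²⁺ is the cathode (higher E°), NO₃⁻/NO the anode: E°cell = +1.78 − (+0.95) = +0.83 V, n = 3.
Overall: 3 Co³⁺(aq) + NO(g) + 2 H₂O(l) → 3 Co²⁺(aq) + NO₃⁻(aq) + 4 H⁺(aq)
Q = [Co²⁺]^3·[NO₃⁻]·[H⁺]^4 / ([Co³⁺]^3·P(NO)); log Q = -12.107.
E = E° − (0.0592/n) log Q = +0.83 − (0.0592/3)(-12.107) = +1.069 V.

+1.069 V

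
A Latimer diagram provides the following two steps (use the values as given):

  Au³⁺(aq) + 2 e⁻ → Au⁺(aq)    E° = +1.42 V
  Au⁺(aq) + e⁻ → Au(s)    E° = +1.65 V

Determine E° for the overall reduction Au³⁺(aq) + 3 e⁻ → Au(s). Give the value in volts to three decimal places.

Since ΔG° = −nFE° is additive over sequential reductions, n₃E°₃ = n₁E°₁ + n₂E°₂.
E°₃ = (2×+1.42 + 1×+1.65) / 3 = (+4.490) / 3 = +1.497 V.

+1.497 V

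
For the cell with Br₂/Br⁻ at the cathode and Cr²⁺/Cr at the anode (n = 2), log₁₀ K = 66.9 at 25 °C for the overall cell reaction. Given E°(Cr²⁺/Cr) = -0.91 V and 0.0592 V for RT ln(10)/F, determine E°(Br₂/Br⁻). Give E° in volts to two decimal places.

E°cell = (0.0592/n)·log K = (0.0592/2)(66.9) = +1.980 V.
Since Br₂/Br⁻ is the cathode and Cr²⁺/Cr the anode, E°cell = E°(Br₂/Br⁻) − E°(Cr²⁺/Cr).
So E°(Br₂/Br⁻) = E°cell + E°(Cr²⁺/Cr) = +1.980 + (-0.91) = +1.07 V.

+1.07 V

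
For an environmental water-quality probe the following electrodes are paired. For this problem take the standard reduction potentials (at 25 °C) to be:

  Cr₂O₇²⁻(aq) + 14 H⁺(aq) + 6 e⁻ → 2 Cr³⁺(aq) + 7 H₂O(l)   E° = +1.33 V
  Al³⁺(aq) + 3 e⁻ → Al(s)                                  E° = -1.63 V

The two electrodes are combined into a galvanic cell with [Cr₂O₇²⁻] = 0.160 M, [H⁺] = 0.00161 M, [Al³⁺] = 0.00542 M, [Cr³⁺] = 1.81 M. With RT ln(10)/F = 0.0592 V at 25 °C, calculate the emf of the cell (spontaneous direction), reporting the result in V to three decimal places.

Cr₂O₇²⁻/Cr³⁺ is the cathode (higher E°), Al³⁺/Al the anode: E°cell = +1.33 − (-1.63) = +2.96 V, n = 6.
Overall: Cr₂O₇²⁻(aq) + 14 H⁺(aq) + 2 Al(s) → 2 Cr³⁺(aq) + 7 H₂O(l) + 2 Al³⁺(aq)
Q = [Cr³⁺]^2·[Al³⁺]^2 / ([Cr₂O₇²⁻]·[H⁺]^14); log Q = 35.884.
E = E° − (0.0592/n) log Q = +2.96 − (0.0592/6)(35.884) = +2.606 V.

+2.606 V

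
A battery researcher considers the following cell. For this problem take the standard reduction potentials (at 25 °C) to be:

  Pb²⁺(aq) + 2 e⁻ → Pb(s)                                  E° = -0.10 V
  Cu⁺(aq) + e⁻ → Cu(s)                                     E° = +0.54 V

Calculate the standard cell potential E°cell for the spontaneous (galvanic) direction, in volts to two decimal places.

+0.64 V

The Cu⁺/Cu couple has the higher reduction potential, so it is the cathode; Pb²⁺/Pb is oxidised at the anode.
E°cell = E°(cathode) − E°(anode) = (+0.54) − (-0.10) = +0.64 V.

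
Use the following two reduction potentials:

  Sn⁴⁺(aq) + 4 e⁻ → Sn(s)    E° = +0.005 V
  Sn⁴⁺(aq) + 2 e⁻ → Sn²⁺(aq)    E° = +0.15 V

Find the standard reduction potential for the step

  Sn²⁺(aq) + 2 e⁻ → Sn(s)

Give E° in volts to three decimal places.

Sequential free energies add, so n₃E°₃ = n₁E°₁ + n₂E°₂.
With n₃ = 4, and the known step contributing 2×(+0.15) V, the unknown satisfies 2·E° = 4×(+0.005) − 2×(+0.15) = -0.280.
E° = -0.280 / 2 = -0.140 V.

-0.140 V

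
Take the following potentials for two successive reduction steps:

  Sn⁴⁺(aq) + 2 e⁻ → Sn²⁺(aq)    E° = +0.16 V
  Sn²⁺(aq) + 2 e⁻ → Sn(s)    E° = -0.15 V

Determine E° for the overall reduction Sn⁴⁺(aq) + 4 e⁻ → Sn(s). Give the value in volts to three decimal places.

+0.005 V

Standard free energies of sequential steps add: ΔG°₃ = ΔG°₁ + ΔG°₂, so n₃E°₃ = n₁E°₁ + n₂E°₂.
E°₃ = (2×+0.16 + 2×-0.15) / 4 = (+0.020) / 4 = +0.005 V.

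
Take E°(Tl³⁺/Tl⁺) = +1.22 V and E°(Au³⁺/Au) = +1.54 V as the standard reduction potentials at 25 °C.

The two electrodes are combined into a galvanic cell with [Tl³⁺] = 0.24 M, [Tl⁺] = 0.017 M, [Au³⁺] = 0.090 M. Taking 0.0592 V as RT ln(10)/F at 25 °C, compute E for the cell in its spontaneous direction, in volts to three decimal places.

+0.265 V

Au³⁺/Au is the cathode (higher E°), Tl³⁺/Tl⁺ the anode: E°cell = +1.54 − (+1.22) = +0.32 V, n = 6.
Overall: 2 Au³⁺(aq) + 3 Tl⁺(aq) → 2 Au(s) + 3 Tl³⁺(aq)
Q = [Tl³⁺]^3 / ([Au³⁺]^2·[Tl⁺]^3); log Q = 5.541.
E = E° − (0.0592/n) log Q = +0.32 − (0.0592/6)(5.541) = +0.265 V.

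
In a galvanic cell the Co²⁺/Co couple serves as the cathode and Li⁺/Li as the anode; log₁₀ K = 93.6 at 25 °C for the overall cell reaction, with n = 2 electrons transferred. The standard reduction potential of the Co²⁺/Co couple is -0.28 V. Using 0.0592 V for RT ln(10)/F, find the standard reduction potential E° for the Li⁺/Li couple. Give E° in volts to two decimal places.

E°cell = (0.0592/n)·log K = (0.0592/2)(93.6) = +2.771 V.
Since Co²⁺/Co is the cathode and Li⁺/Li the anode, E°cell = E°(Co²⁺/Co) − E°(Li⁺/Li).
So E°(Li⁺/Li) = E°(Co²⁺/Co) − E°cell = (-0.28) − (+2.771) = -3.05 V.

-3.05 V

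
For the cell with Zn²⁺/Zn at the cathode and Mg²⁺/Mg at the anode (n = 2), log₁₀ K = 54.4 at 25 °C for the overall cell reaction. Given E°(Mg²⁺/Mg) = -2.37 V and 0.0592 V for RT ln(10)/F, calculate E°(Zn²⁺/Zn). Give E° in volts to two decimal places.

E°cell = (0.0592/n)·log K = (0.0592/2)(54.4) = +1.610 V.
Since Zn²⁺/Zn is the cathode and Mg²⁺/Mg the anode, E°cell = E°(Zn²⁺/Zn) − E°(Mg²⁺/Mg).
So E°(Zn²⁺/Zn) = E°cell + E°(Mg²⁺/Mg) = +1.610 + (-2.37) = -0.76 V.

-0.76 V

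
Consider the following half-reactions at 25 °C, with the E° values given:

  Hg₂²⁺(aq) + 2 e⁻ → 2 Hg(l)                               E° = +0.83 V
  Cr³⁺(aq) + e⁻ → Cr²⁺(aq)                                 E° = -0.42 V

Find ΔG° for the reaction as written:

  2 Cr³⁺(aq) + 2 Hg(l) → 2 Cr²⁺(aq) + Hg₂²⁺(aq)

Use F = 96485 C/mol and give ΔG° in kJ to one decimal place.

As written, Cr³⁺/Cr²⁺ is reduced (cathode) and Hg₂²⁺/Hg is oxidised (anode), so E°cell = (-0.42) − (+0.83) = -1.25 V.
Balancing electrons gives n = 2.
ΔG° = −nFE° = −(2)(96485)(-1.25) = 241,212 J = +241.2 kJ.

+241.2 kJ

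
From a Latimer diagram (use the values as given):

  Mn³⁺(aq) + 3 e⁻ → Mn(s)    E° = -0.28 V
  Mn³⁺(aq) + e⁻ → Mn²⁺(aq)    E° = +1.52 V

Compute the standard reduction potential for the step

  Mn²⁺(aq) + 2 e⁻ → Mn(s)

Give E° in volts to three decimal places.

-1.180 V

Sequential free energies add, so n₃E°₃ = n₁E°₁ + n₂E°₂.
With n₃ = 3, and the known step contributing 1×(+1.52) V, the unknown satisfies 2·E° = 3×(-0.28) − 1×(+1.52) = -2.360.
E° = -2.360 / 2 = -1.180 V.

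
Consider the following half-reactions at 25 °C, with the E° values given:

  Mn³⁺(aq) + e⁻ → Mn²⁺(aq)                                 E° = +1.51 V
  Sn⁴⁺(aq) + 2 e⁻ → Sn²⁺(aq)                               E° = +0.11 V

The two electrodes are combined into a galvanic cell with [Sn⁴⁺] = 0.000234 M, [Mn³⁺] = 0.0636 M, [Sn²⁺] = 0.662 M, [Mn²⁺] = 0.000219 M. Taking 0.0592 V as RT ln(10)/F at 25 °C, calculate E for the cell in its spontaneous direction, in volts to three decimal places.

+1.648 V

Mn³⁺/Mn²⁺ is the cathode (higher E°), Sn⁴⁺/Sn²⁺ the anode: E°cell = +1.51 − (+0.11) = +1.40 V, n = 2.
Overall: 2 Mn³⁺(aq) + Sn²⁺(aq) → 2 Mn²⁺(aq) + Sn⁴⁺(aq)
Q = [Mn²⁺]^2·[Sn⁴⁺] / ([Mn³⁺]^2·[Sn²⁺]); log Q = -8.378.
E = E° − (0.0592/n) log Q = +1.40 − (0.0592/2)(-8.378) = +1.648 V.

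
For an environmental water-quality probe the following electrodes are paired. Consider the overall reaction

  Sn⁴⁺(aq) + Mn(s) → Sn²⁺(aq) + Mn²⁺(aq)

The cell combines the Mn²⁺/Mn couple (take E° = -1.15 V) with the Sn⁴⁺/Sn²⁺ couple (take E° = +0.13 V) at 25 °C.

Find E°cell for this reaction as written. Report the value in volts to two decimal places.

+1.28 V

The Sn⁴⁺/Sn²⁺ couple has the higher reduction potential, so it is the cathode; Mn²⁺/Mn is oxidised at the anode.
E°cell = E°(cathode) − E°(anode) = (+0.13) − (-1.15) = +1.28 V.
Since E°cell > 0, the reaction is spontaneous under standard conditions.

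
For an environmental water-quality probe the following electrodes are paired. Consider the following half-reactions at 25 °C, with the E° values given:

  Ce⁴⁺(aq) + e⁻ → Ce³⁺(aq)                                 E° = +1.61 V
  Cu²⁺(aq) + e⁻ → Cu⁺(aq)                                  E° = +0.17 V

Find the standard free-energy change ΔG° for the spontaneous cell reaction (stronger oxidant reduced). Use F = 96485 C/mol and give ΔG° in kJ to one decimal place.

-138.9 kJ

Ce⁴⁺/Ce³⁺ (E° = +1.61 V) is the cathode; Cu²⁺/Cu⁺ (E° = +0.17 V) is the anode, so E°cell = +1.44 V.
Balancing electrons gives n = 1 (lcm of 1 and 1).
ΔG° = −nFE° = −(1)(96485)(+1.44) = -138,938 J = -138.9 kJ.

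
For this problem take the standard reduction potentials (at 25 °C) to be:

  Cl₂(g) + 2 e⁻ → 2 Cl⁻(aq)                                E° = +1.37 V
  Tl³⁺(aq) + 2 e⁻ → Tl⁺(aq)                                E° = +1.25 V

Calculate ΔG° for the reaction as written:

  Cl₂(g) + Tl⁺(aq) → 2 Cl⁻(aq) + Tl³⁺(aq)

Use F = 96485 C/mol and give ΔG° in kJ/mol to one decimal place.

As written, Cl₂/Cl⁻ is reduced (cathode) and Tl³⁺/Tl⁺ is oxidised (anode), so E°cell = (+1.37) − (+1.25) = +0.12 V.
Balancing electrons gives n = 2.
ΔG° = −nFE° = −(2)(96485)(+0.12) = -23,156 J = -23.2 kJ/mol.

-23.2 kJ/mol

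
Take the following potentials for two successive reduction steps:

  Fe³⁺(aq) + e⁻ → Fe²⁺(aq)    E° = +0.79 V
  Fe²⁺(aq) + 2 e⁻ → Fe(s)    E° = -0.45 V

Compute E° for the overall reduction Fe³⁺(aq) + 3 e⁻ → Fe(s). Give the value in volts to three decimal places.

-0.037 V

Since ΔG° = −nFE° is additive over sequential reductions, n₃E°₃ = n₁E°₁ + n₂E°₂.
E°₃ = (1×+0.79 + 2×-0.45) / 3 = (-0.110) / 3 = -0.037 V.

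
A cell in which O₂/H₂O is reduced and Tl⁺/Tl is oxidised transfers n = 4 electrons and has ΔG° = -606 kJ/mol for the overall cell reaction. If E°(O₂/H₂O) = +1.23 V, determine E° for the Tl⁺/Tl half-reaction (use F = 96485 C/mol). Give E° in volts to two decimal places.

E°cell = −ΔG°/(nF) = −(-606×10³)/((4)(96485)) = +1.570 V.
Since O₂/H₂O is the cathode and Tl⁺/Tl the anode, E°cell = E°(O₂/H₂O) − E°(Tl⁺/Tl).
So E°(Tl⁺/Tl) = E°(O₂/H₂O) − E°cell = (+1.23) − (+1.570) = -0.34 V.

-0.34 V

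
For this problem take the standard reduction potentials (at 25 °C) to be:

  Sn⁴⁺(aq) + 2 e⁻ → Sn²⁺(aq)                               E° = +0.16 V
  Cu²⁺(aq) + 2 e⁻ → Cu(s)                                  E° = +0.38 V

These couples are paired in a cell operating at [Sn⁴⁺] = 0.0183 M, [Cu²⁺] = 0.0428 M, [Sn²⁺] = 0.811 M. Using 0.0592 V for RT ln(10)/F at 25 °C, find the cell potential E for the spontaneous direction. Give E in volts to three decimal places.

Cu²⁺/Cu is the cathode (higher E°), Sn⁴⁺/Sn²⁺ the anode: E°cell = +0.38 − (+0.16) = +0.22 V, n = 2.
Overall: Cu²⁺(aq) + Sn²⁺(aq) → Cu(s) + Sn⁴⁺(aq)
Q = [Sn⁴⁺] / ([Cu²⁺]·[Sn²⁺]); log Q = -0.278.
E = E° − (0.0592/n) log Q = +0.22 − (0.0592/2)(-0.278) = +0.228 V.

+0.228 V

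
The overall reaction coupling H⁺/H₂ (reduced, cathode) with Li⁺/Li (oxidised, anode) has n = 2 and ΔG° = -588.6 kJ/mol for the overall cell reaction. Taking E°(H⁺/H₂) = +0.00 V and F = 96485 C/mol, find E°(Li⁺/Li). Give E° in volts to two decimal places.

-3.05 V

E°cell = −ΔG°/(nF) = −(-588.6×10³)/((2)(96485)) = +3.050 V.
Since H⁺/H₂ is the cathode and Li⁺/Li the anode, E°cell = E°(H⁺/H₂) − E°(Li⁺/Li).
So E°(Li⁺/Li) = E°(H⁺/H₂) − E°cell = (+0.00) − (+3.050) = -3.05 V.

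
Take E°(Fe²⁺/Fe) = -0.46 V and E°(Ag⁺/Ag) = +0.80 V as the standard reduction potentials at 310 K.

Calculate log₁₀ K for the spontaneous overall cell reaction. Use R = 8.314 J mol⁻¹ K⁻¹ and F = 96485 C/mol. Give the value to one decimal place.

41.0

Cathode: Ag⁺/Ag; anode: Fe²⁺/Fe. E°cell = (+0.80) − (-0.46) = +1.26 V, with n = 2.
ΔG° = −nFE° = −RT ln K, so ln K = nFE°/(RT) = (2)(96485)(+1.26) / ((8.314)(310)) = 94.338.
log₁₀ K = 94.338 / ln 10 = 41.0.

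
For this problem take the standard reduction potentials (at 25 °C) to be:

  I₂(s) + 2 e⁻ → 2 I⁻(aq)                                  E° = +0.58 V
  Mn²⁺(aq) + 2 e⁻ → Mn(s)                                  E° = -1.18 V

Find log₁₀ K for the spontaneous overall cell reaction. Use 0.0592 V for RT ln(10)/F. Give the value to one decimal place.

Cathode: I₂/I⁻; anode: Mn²⁺/Mn. E°cell = +1.76 V, n = 2.
log K = nE°cell / 0.0592 = (2)(+1.76) / 0.0592 = 59.5.

59.5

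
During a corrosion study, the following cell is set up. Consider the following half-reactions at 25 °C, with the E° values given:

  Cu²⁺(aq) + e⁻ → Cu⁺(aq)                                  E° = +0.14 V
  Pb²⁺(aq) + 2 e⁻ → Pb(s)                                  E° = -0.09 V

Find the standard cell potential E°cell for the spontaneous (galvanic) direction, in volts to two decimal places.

+0.23 V

The Cu²⁺/Cu⁺ couple has the higher reduction potential, so it is the cathode; Pb²⁺/Pb is oxidised at the anode.
E°cell = E°(cathode) − E°(anode) = (+0.14) − (-0.09) = +0.23 V.
Since E°cell > 0, the reaction is spontaneous under standard conditions.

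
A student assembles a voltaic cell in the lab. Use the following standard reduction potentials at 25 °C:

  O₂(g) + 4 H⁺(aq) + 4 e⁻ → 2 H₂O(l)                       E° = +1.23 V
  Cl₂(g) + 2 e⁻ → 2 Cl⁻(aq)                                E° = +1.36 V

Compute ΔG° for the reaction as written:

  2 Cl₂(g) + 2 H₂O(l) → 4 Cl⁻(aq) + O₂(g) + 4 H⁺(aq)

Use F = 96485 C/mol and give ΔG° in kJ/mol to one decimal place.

-50.2 kJ/mol

As written, Cl₂/Cl⁻ is reduced (cathode) and O₂/H₂O is oxidised (anode), so E°cell = (+1.36) − (+1.23) = +0.13 V.
Balancing electrons gives n = 4.
ΔG° = −nFE° = −(4)(96485)(+0.13) = -50,172 J = -50.2 kJ/mol.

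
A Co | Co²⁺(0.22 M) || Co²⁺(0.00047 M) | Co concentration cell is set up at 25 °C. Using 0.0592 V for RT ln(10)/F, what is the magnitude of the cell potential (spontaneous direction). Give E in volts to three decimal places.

+0.079 V

For a concentration cell E°cell = 0. The 0.22 M side is the cathode (reduction is favoured where [Co²⁺] is higher).
With n = 2, E = −(0.0592/2) log([Co²⁺]ₐₙ/[Co²⁺]꜀ₐₜ) = −(0.0592/2) log(0.00047/0.22) = −(0.0592/2)(-2.670) = +0.079 V.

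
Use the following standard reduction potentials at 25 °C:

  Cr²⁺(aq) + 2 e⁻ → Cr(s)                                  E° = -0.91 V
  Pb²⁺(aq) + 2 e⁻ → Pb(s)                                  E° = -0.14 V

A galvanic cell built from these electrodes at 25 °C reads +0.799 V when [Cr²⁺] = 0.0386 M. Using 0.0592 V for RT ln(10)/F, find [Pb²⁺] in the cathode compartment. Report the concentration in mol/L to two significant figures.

Pb²⁺/Pb is the cathode, Cr²⁺/Cr the anode: E°cell = +0.77 V, n = 2.
Overall reaction: Pb²⁺(aq) + Cr(s) → Pb(s) + Cr²⁺(aq); Q = [Cr²⁺]^1/[Pb²⁺]^1.
From E = E° − (0.0592/n) log Q: log Q = (E° − E)·n/0.0592 = (+0.77 − (+0.799))·2/0.0592 = -0.9797.
So 1·log[Pb²⁺] = 1·log(0.0386) − log Q = -1.4134 − (-0.9797) = -0.4337; [Pb²⁺] = 10^(-0.4337) ≈ 0.37 M.

0.37 M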